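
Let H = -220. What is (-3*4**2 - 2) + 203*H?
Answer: -44710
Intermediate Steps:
(-3*4**2 - 2) + 203*H = (-3*4**2 - 2) + 203*(-220) = (-3*16 - 2) - 44660 = (-48 - 2) - 44660 = -50 - 44660 = -44710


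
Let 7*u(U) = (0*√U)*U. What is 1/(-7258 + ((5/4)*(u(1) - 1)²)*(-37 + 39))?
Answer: -2/14511 ≈ -0.00013783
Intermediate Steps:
u(U) = 0 (u(U) = ((0*√U)*U)/7 = (0*U)/7 = (⅐)*0 = 0)
1/(-7258 + ((5/4)*(u(1) - 1)²)*(-37 + 39)) = 1/(-7258 + ((5/4)*(0 - 1)²)*(-37 + 39)) = 1/(-7258 + ((5*(¼))*(-1)²)*2) = 1/(-7258 + ((5/4)*1)*2) = 1/(-7258 + (5/4)*2) = 1/(-7258 + 5/2) = 1/(-14511/2) = -2/14511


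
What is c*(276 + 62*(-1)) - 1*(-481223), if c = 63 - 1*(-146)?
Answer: 525949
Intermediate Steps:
c = 209 (c = 63 + 146 = 209)
c*(276 + 62*(-1)) - 1*(-481223) = 209*(276 + 62*(-1)) - 1*(-481223) = 209*(276 - 62) + 481223 = 209*214 + 481223 = 44726 + 481223 = 525949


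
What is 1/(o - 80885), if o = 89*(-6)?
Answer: -1/81419 ≈ -1.2282e-5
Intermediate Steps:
o = -534
1/(o - 80885) = 1/(-534 - 80885) = 1/(-81419) = -1/81419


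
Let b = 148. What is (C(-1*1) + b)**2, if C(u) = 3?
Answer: 22801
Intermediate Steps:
(C(-1*1) + b)**2 = (3 + 148)**2 = 151**2 = 22801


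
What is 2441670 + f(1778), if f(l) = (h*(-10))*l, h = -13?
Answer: 2672810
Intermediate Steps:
f(l) = 130*l (f(l) = (-13*(-10))*l = 130*l)
2441670 + f(1778) = 2441670 + 130*1778 = 2441670 + 231140 = 2672810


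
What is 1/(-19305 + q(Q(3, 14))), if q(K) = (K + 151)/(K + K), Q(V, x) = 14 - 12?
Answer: -4/77067 ≈ -5.1903e-5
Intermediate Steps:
Q(V, x) = 2
q(K) = (151 + K)/(2*K) (q(K) = (151 + K)/((2*K)) = (151 + K)*(1/(2*K)) = (151 + K)/(2*K))
1/(-19305 + q(Q(3, 14))) = 1/(-19305 + (½)*(151 + 2)/2) = 1/(-19305 + (½)*(½)*153) = 1/(-19305 + 153/4) = 1/(-77067/4) = -4/77067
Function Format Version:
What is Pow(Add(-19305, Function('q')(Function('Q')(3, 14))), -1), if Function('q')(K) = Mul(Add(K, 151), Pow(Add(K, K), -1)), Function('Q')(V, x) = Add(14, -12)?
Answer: Rational(-4, 77067) ≈ -5.1903e-5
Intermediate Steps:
Function('Q')(V, x) = 2
Function('q')(K) = Mul(Rational(1, 2), Pow(K, -1), Add(151, K)) (Function('q')(K) = Mul(Add(151, K), Pow(Mul(2, K), -1)) = Mul(Add(151, K), Mul(Rational(1, 2), Pow(K, -1))) = Mul(Rational(1, 2), Pow(K, -1), Add(151, K)))
Pow(Add(-19305, Function('q')(Function('Q')(3, 14))), -1) = Pow(Add(-19305, Mul(Rational(1, 2), Pow(2, -1), Add(151, 2))), -1) = Pow(Add(-19305, Mul(Rational(1, 2), Rational(1, 2), 153)), -1) = Pow(Add(-19305, Rational(153, 4)), -1) = Pow(Rational(-77067, 4), -1) = Rational(-4, 77067)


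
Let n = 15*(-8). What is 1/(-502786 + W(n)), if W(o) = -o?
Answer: -1/502666 ≈ -1.9894e-6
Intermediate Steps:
n = -120
1/(-502786 + W(n)) = 1/(-502786 - 1*(-120)) = 1/(-502786 + 120) = 1/(-502666) = -1/502666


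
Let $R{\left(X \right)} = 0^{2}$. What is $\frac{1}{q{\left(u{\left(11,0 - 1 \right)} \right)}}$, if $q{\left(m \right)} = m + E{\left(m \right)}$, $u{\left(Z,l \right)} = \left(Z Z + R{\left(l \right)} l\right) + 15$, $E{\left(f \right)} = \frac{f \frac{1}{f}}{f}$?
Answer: $\frac{136}{18497} \approx 0.0073525$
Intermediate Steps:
$R{\left(X \right)} = 0$
$E{\left(f \right)} = \frac{1}{f}$ ($E{\left(f \right)} = 1 \frac{1}{f} = \frac{1}{f}$)
$u{\left(Z,l \right)} = 15 + Z^{2}$ ($u{\left(Z,l \right)} = \left(Z Z + 0 l\right) + 15 = \left(Z^{2} + 0\right) + 15 = Z^{2} + 15 = 15 + Z^{2}$)
$q{\left(m \right)} = m + \frac{1}{m}$
$\frac{1}{q{\left(u{\left(11,0 - 1 \right)} \right)}} = \frac{1}{\left(15 + 11^{2}\right) + \frac{1}{15 + 11^{2}}} = \frac{1}{\left(15 + 121\right) + \frac{1}{15 + 121}} = \frac{1}{136 + \frac{1}{136}} = \frac{1}{\frac{18497}{136}} = \frac{136}{18497}$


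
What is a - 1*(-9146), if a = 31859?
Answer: 41005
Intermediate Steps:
a - 1*(-9146) = 31859 - 1*(-9146) = 31859 + 9146 = 41005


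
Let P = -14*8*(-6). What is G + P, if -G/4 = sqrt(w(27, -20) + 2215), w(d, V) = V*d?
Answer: 672 - 20*sqrt(67) ≈ 508.29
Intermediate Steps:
P = 672 (P = -112*(-6) = 672)
G = -20*sqrt(67) (G = -4*sqrt(-20*27 + 2215) = -4*sqrt(-540 + 2215) = -20*sqrt(67) ≈ -163.71)
G + P = -20*sqrt(67) + 672 = 672 - 20*sqrt(67)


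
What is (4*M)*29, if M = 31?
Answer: 3596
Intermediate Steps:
(4*M)*29 = (4*31)*29 = 124*29 = 3596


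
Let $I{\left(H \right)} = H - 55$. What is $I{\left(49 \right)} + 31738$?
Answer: $31732$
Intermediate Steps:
$I{\left(H \right)} = -55 + H$ ($I{\left(H \right)} = H - 55 = -55 + H$)
$I{\left(49 \right)} + 31738 = \left(-55 + 49\right) + 31738 = -6 + 31738 = 31732$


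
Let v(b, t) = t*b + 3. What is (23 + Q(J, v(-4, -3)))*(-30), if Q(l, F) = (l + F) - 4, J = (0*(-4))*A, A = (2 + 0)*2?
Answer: -1020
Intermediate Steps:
A = 4 (A = 2*2 = 4)
v(b, t) = 3 + b*t (v(b, t) = b*t + 3 = 3 + b*t)
J = 0 (J = (0*(-4))*4 = 0*4 = 0)
Q(l, F) = -4 + F + l (Q(l, F) = (F + l) - 4 = -4 + F + l)
(23 + Q(J, v(-4, -3)))*(-30) = (23 + (-4 + (3 - 4*(-3)) + 0))*(-30) = (23 + (-4 + (3 + 12) + 0))*(-30) = (23 + (-4 + 15 + 0))*(-30) = (23 + 11)*(-30) = 34*(-30) = -1020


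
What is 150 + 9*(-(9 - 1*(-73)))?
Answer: -588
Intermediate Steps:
150 + 9*(-(9 - 1*(-73))) = 150 + 9*(-(9 + 73)) = 150 + 9*(-1*82) = 150 + 9*(-82) = 150 - 738 = -588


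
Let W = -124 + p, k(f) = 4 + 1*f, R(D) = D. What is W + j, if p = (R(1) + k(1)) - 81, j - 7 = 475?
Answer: 283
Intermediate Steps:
j = 482 (j = 7 + 475 = 482)
k(f) = 4 + f
p = -75 (p = (1 + (4 + 1)) - 81 = (1 + 5) - 81 = 6 - 81 = -75)
W = -199 (W = -124 - 75 = -199)
W + j = -199 + 482 = 283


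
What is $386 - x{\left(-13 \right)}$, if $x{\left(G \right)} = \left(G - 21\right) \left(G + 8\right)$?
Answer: $216$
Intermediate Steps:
$x{\left(G \right)} = \left(-21 + G\right) \left(8 + G\right)$
$386 - x{\left(-13 \right)} = 386 - \left(-168 + \left(-13\right)^{2} - -169\right) = 386 - \left(-168 + 169 + 169\right) = 386 - 170 = 216$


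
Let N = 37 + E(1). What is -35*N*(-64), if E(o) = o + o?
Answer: 87360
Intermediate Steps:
E(o) = 2*o
N = 39 (N = 37 + 2*1 = 37 + 2 = 39)
-35*N*(-64) = -35*39*(-64) = -1365*(-64) = 87360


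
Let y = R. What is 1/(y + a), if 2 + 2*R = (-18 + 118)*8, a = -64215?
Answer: -1/63816 ≈ -1.5670e-5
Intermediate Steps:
R = 399 (R = -1 + ((-18 + 118)*8)/2 = -1 + (100*8)/2 = -1 + (½)*800 = -1 + 400 = 399)
y = 399
1/(y + a) = 1/(399 - 64215) = 1/(-63816) = -1/63816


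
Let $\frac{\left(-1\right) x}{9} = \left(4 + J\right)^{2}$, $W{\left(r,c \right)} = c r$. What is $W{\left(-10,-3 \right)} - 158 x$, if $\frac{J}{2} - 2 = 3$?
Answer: $278742$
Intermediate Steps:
$J = 10$ ($J = 4 + 2 \cdot 3 = 4 + 6 = 10$)
$x = -1764$ ($x = - 9 \left(4 + 10\right)^{2} = - 9 \cdot 14^{2} = \left(-9\right) 196 = -1764$)
$W{\left(-10,-3 \right)} - 158 x = \left(-3\right) \left(-10\right) - -278712 = 30 + 278712 = 278742$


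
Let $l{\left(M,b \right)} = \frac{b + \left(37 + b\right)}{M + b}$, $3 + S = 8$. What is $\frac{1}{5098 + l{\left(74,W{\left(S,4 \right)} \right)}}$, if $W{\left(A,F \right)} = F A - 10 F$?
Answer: $\frac{18}{91763} \approx 0.00019616$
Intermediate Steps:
$S = 5$ ($S = -3 + 8 = 5$)
$W{\left(A,F \right)} = - 10 F + A F$ ($W{\left(A,F \right)} = A F - 10 F = - 10 F + A F$)
$l{\left(M,b \right)} = \frac{37 + 2 b}{M + b}$
$\frac{1}{5098 + l{\left(74,W{\left(S,4 \right)} \right)}} = \frac{1}{5098 + \frac{37 + 2 \cdot 4 \left(-10 + 5\right)}{74 + 4 \left(-10 + 5\right)}} = \frac{1}{5098 + \frac{37 + 2 \cdot 4 \left(-5\right)}{74 + 4 \left(-5\right)}} = \frac{1}{5098 + \frac{37 + 2 \left(-20\right)}{74 - 20}} = \frac{1}{5098 + \frac{37 - 40}{54}} = \frac{1}{5098 + \frac{1}{54} \left(-3\right)} = \frac{1}{5098 - \frac{1}{18}} = \frac{1}{\frac{91763}{18}} = \frac{18}{91763}$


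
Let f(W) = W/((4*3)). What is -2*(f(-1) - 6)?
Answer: 73/6 ≈ 12.167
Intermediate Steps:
f(W) = W/12
-2*(f(-1) - 6) = -2*((1/12)*(-1) - 6) = -2*(-1/12 - 6) = -2*(-73/12) = 73/6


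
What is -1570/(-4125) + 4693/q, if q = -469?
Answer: -3724459/386925 ≈ -9.6258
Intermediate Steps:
-1570/(-4125) + 4693/q = -1570/(-4125) + 4693/(-469) = -1570*(-1/4125) + 4693*(-1/469) = 314/825 - 4693/469 = -3724459/386925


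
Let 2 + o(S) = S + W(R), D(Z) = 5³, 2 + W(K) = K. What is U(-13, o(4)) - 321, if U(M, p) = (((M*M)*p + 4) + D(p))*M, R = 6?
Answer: -15180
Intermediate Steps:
W(K) = -2 + K
D(Z) = 125
o(S) = 2 + S (o(S) = -2 + (S + (-2 + 6)) = -2 + (S + 4) = -2 + (4 + S) = 2 + S)
U(M, p) = M*(129 + p*M²) (U(M, p) = (((M*M)*p + 4) + 125)*M = ((M²*p + 4) + 125)*M = ((p*M² + 4) + 125)*M = ((4 + p*M²) + 125)*M = (129 + p*M²)*M = M*(129 + p*M²))
U(-13, o(4)) - 321 = -13*(129 + (2 + 4)*(-13)²) - 321 = -13*(129 + 6*169) - 321 = -13*(129 + 1014) - 321 = -13*1143 - 321 = -14859 - 321 = -15180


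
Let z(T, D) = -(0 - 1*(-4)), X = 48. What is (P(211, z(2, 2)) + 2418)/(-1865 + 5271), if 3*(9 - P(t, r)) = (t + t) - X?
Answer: 6907/10218 ≈ 0.67596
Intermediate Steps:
z(T, D) = -4 (z(T, D) = -(0 + 4) = -1*4 = -4)
P(t, r) = 25 - 2*t/3 (P(t, r) = 9 - ((t + t) - 1*48)/3 = 9 - (2*t - 48)/3 = 9 - (-48 + 2*t)/3 = 9 + (16 - 2*t/3) = 25 - 2*t/3)
(P(211, z(2, 2)) + 2418)/(-1865 + 5271) = ((25 - ⅔*211) + 2418)/(-1865 + 5271) = ((25 - 422/3) + 2418)/3406 = (-347/3 + 2418)*(1/3406) = (6907/3)*(1/3406) = 6907/10218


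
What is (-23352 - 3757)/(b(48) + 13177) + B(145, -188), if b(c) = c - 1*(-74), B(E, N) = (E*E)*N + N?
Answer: -52569484621/13299 ≈ -3.9529e+6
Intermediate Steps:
B(E, N) = N + N*E**2 (B(E, N) = E**2*N + N = N*E**2 + N = N + N*E**2)
b(c) = 74 + c (b(c) = c + 74 = 74 + c)
(-23352 - 3757)/(b(48) + 13177) + B(145, -188) = (-23352 - 3757)/((74 + 48) + 13177) - 188*(1 + 145**2) = -27109/(122 + 13177) - 188*(1 + 21025) = -27109/13299 - 188*21026 = -27109*1/13299 - 3952888 = -27109/13299 - 3952888 = -52569484621/13299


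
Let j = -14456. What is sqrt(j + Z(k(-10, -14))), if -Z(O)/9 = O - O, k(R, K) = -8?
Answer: 2*I*sqrt(3614) ≈ 120.23*I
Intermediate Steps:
Z(O) = 0 (Z(O) = -9*(O - O) = -9*0 = 0)
sqrt(j + Z(k(-10, -14))) = sqrt(-14456 + 0) = sqrt(-14456) = 2*I*sqrt(3614)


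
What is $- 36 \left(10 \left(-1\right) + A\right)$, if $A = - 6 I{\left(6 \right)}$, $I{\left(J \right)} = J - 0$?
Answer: $1656$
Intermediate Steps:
$I{\left(J \right)} = J$ ($I{\left(J \right)} = J + 0 = J$)
$A = -36$ ($A = \left(-6\right) 6 = -36$)
$- 36 \left(10 \left(-1\right) + A\right) = - 36 \left(10 \left(-1\right) - 36\right) = - 36 \left(-10 - 36\right) = \left(-36\right) \left(-46\right) = 1656$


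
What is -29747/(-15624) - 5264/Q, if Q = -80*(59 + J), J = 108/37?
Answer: 530942837/178972920 ≈ 2.9666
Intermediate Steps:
J = 108/37 (J = 108*(1/37) = 108/37 ≈ 2.9189)
Q = -183280/37 (Q = -80*(59 + 108/37) = -80*2291/37 = -183280/37 ≈ -4953.5)
-29747/(-15624) - 5264/Q = -29747/(-15624) - 5264/(-183280/37) = -29747*(-1/15624) - 5264*(-37/183280) = 29747/15624 + 12173/11455 = 530942837/178972920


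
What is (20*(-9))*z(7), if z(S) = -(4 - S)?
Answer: -540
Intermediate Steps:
z(S) = -4 + S
(20*(-9))*z(7) = (20*(-9))*(-4 + 7) = -180*3 = -540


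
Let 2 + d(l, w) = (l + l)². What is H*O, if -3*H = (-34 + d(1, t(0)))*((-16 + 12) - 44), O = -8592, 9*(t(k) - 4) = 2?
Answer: 4399104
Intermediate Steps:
t(k) = 38/9 (t(k) = 4 + (⅑)*2 = 4 + 2/9 = 38/9)
d(l, w) = -2 + 4*l² (d(l, w) = -2 + (l + l)² = -2 + (2*l)² = -2 + 4*l²)
H = -512 (H = -(-34 + (-2 + 4*1²))*((-16 + 12) - 44)/3 = -(-34 + (-2 + 4*1))*(-4 - 44)/3 = -(-34 + (-2 + 4))*(-48)/3 = -(-34 + 2)*(-48)/3 = -(-32)*(-48)/3 = -⅓*1536 = -512)
H*O = -512*(-8592) = 4399104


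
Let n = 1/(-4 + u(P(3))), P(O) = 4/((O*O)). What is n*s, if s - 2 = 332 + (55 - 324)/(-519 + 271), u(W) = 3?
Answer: -83101/248 ≈ -335.08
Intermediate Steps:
P(O) = 4/O² (P(O) = 4/(O²) = 4/O²)
s = 83101/248 (s = 2 + (332 + (55 - 324)/(-519 + 271)) = 2 + (332 - 269/(-248)) = 2 + (332 - 269*(-1/248)) = 2 + (332 + 269/248) = 2 + 82605/248 = 83101/248 ≈ 335.08)
n = -1 (n = 1/(-4 + 3) = 1/(-1) = -1)
n*s = -1*83101/248 = -83101/248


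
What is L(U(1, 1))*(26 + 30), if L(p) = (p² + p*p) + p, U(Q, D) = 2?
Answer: 560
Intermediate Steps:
L(p) = p + 2*p² (L(p) = (p² + p²) + p = 2*p² + p = p + 2*p²)
L(U(1, 1))*(26 + 30) = (2*(1 + 2*2))*(26 + 30) = (2*(1 + 4))*56 = (2*5)*56 = 10*56 = 560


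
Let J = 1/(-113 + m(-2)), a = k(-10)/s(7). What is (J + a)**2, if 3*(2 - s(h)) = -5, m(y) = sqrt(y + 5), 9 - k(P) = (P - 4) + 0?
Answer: 193428877921/4929865369 - 879611*sqrt(3)/896339158 ≈ 39.234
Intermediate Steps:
k(P) = 13 - P (k(P) = 9 - ((P - 4) + 0) = 9 - ((-4 + P) + 0) = 9 - (-4 + P) = 9 + (4 - P) = 13 - P)
m(y) = sqrt(5 + y)
s(h) = 11/3 (s(h) = 2 - 1/3*(-5) = 2 + 5/3 = 11/3)
a = 69/11 (a = (13 - 1*(-10))/(11/3) = (13 + 10)*(3/11) = 23*(3/11) = 69/11 ≈ 6.2727)
J = 1/(-113 + sqrt(3)) (J = 1/(-113 + sqrt(5 - 2)) = 1/(-113 + sqrt(3)) ≈ -0.0089873)
(J + a)**2 = ((-113/12766 - sqrt(3)/12766) + 69/11)**2 = (879611/140426 - sqrt(3)/12766)**2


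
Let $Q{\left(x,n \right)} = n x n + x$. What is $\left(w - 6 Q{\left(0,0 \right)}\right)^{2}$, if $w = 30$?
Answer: $900$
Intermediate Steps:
$Q{\left(x,n \right)} = x + x n^{2}$ ($Q{\left(x,n \right)} = x n^{2} + x = x + x n^{2}$)
$\left(w - 6 Q{\left(0,0 \right)}\right)^{2} = \left(30 - 6 \cdot 0 \left(1 + 0^{2}\right)\right)^{2} = \left(30 - 6 \cdot 0 \left(1 + 0\right)\right)^{2} = \left(30 - 6 \cdot 0 \cdot 1\right)^{2} = \left(30 - 0\right)^{2} = \left(30 + 0\right)^{2} = 30^{2} = 900$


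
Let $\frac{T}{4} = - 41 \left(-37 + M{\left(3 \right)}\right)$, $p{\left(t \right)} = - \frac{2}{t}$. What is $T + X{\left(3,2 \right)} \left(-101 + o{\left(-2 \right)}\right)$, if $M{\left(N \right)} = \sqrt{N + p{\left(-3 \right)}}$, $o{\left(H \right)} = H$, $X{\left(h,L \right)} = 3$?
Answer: $5759 - \frac{164 \sqrt{33}}{3} \approx 5445.0$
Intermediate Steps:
$M{\left(N \right)} = \sqrt{\frac{2}{3} + N}$ ($M{\left(N \right)} = \sqrt{N - \frac{2}{-3}} = \sqrt{N - - \frac{2}{3}} = \sqrt{N + \frac{2}{3}} = \sqrt{\frac{2}{3} + N}$)
$T = 6068 - \frac{164 \sqrt{33}}{3}$ ($T = 4 \left(- 41 \left(-37 + \frac{\sqrt{6 + 9 \cdot 3}}{3}\right)\right) = 4 \left(- 41 \left(-37 + \frac{\sqrt{6 + 27}}{3}\right)\right) = 4 \left(- 41 \left(-37 + \frac{\sqrt{33}}{3}\right)\right) = 4 \left(1517 - \frac{41 \sqrt{33}}{3}\right) = 6068 - \frac{164 \sqrt{33}}{3} \approx 5754.0$)
$T + X{\left(3,2 \right)} \left(-101 + o{\left(-2 \right)}\right) = \left(6068 - \frac{164 \sqrt{33}}{3}\right) + 3 \left(-101 - 2\right) = \left(6068 - \frac{164 \sqrt{33}}{3}\right) + 3 \left(-103\right) = \left(6068 - \frac{164 \sqrt{33}}{3}\right) - 309 = 5759 - \frac{164 \sqrt{33}}{3}$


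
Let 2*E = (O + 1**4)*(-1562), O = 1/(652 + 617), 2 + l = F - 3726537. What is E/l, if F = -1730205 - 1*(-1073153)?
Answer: 991870/5562776979 ≈ 0.00017830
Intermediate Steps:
F = -657052 (F = -1730205 + 1073153 = -657052)
l = -4383591 (l = -2 + (-657052 - 3726537) = -2 - 4383589 = -4383591)
O = 1/1269 ≈ 0.00078802
E = -991870/1269 (E = ((1/1269 + 1**4)*(-1562))/2 = ((1/1269 + 1)*(-1562))/2 = ((1270/1269)*(-1562))/2 = (1/2)*(-1983740/1269) = -991870/1269 ≈ -781.62)
E/l = -991870/1269/(-4383591) = -991870/1269*(-1/4383591) = 991870/5562776979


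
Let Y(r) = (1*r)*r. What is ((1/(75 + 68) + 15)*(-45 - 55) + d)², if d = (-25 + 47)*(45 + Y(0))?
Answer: 5333380900/20449 ≈ 2.6081e+5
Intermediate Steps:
Y(r) = r² (Y(r) = r*r = r²)
d = 990 (d = (-25 + 47)*(45 + 0²) = 22*(45 + 0) = 22*45 = 990)
((1/(75 + 68) + 15)*(-45 - 55) + d)² = ((1/(75 + 68) + 15)*(-45 - 55) + 990)² = ((1/143 + 15)*(-100) + 990)² = ((2146/143)*(-100) + 990)² = (-214600/143 + 990)² = (-73030/143)² = 5333380900/20449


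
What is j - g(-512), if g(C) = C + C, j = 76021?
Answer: 77045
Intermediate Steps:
g(C) = 2*C
j - g(-512) = 76021 - 2*(-512) = 76021 - 1*(-1024) = 76021 + 1024 = 77045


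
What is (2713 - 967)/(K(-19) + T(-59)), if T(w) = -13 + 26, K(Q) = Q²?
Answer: 873/187 ≈ 4.6684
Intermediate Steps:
T(w) = 13
(2713 - 967)/(K(-19) + T(-59)) = (2713 - 967)/((-19)² + 13) = 1746/(361 + 13) = 1746/374 = 1746*(1/374) = 873/187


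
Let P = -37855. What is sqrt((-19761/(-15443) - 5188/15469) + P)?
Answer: 2*I*sqrt(540057806464638206930)/238887767 ≈ 194.56*I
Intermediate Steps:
sqrt((-19761/(-15443) - 5188/15469) + P) = sqrt((-19761/(-15443) - 5188/15469) - 37855) = sqrt((-19761*(-1/15443) - 5188*1/15469) - 37855) = sqrt((19761/15443 - 5188/15469) - 37855) = sqrt(225564625/238887767 - 37855) = sqrt(-9042870855160/238887767) = 2*I*sqrt(540057806464638206930)/238887767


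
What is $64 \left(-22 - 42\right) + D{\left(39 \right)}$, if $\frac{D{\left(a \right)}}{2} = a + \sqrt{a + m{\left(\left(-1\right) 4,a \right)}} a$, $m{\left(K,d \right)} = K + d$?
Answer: $-4018 + 78 \sqrt{74} \approx -3347.0$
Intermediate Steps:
$D{\left(a \right)} = 2 a + 2 a \sqrt{-4 + 2 a}$ ($D{\left(a \right)} = 2 \left(a + \sqrt{a + \left(\left(-1\right) 4 + a\right)} a\right) = 2 \left(a + \sqrt{a + \left(-4 + a\right)} a\right) = 2 \left(a + \sqrt{-4 + 2 a} a\right) = 2 \left(a + a \sqrt{-4 + 2 a}\right) = 2 a + 2 a \sqrt{-4 + 2 a}$)
$64 \left(-22 - 42\right) + D{\left(39 \right)} = 64 \left(-22 - 42\right) + 2 \cdot 39 \left(1 + \sqrt{-4 + 2 \cdot 39}\right) = 64 \left(-64\right) + 2 \cdot 39 \left(1 + \sqrt{-4 + 78}\right) = -4096 + 2 \cdot 39 \left(1 + \sqrt{74}\right) = -4096 + \left(78 + 78 \sqrt{74}\right) = -4018 + 78 \sqrt{74}$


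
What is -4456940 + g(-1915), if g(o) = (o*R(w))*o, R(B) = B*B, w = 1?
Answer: -789715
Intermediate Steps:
R(B) = B²
g(o) = o² (g(o) = (o*1²)*o = (o*1)*o = o*o = o²)
-4456940 + g(-1915) = -4456940 + (-1915)² = -4456940 + 3667225 = -789715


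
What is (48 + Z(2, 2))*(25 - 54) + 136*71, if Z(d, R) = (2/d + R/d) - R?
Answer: 8264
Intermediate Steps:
Z(d, R) = -R + 2/d + R/d
(48 + Z(2, 2))*(25 - 54) + 136*71 = (48 + (2 + 2 - 1*2*2)/2)*(25 - 54) + 136*71 = (48 + (2 + 2 - 4)/2)*(-29) + 9656 = (48 + (½)*0)*(-29) + 9656 = (48 + 0)*(-29) + 9656 = 48*(-29) + 9656 = -1392 + 9656 = 8264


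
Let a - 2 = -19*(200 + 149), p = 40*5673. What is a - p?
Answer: -233549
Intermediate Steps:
p = 226920
a = -6629 (a = 2 - 19*(200 + 149) = 2 - 19*349 = 2 - 6631 = -6629)
a - p = -6629 - 1*226920 = -6629 - 226920 = -233549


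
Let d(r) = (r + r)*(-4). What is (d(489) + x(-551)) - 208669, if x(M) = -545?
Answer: -213126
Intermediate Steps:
d(r) = -8*r (d(r) = (2*r)*(-4) = -8*r)
(d(489) + x(-551)) - 208669 = (-8*489 - 545) - 208669 = (-3912 - 545) - 208669 = -4457 - 208669 = -213126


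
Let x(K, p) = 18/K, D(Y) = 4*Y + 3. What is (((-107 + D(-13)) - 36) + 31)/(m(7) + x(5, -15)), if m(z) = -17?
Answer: 805/67 ≈ 12.015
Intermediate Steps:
D(Y) = 3 + 4*Y
(((-107 + D(-13)) - 36) + 31)/(m(7) + x(5, -15)) = (((-107 + (3 + 4*(-13))) - 36) + 31)/(-17 + 18/5) = (((-107 + (3 - 52)) - 36) + 31)/(-17 + 18*(1/5)) = (((-107 - 49) - 36) + 31)/(-17 + 18/5) = ((-156 - 36) + 31)/(-67/5) = (-192 + 31)*(-5/67) = -161*(-5/67) = 805/67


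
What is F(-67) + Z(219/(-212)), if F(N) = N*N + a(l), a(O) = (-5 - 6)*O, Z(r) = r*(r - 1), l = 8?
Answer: 197892933/44944 ≈ 4403.1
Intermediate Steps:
Z(r) = r*(-1 + r)
a(O) = -11*O
F(N) = -88 + N² (F(N) = N*N - 11*8 = N² - 88 = -88 + N²)
F(-67) + Z(219/(-212)) = (-88 + (-67)²) + (219/(-212))*(-1 + 219/(-212)) = (-88 + 4489) + (219*(-1/212))*(-1 + 219*(-1/212)) = 4401 - 219*(-1 - 219/212)/212 = 4401 - 219/212*(-431/212) = 4401 + 94389/44944 = 197892933/44944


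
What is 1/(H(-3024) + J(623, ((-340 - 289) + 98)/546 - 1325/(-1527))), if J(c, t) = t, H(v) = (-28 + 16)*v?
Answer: 277914/10084914103 ≈ 2.7557e-5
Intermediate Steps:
H(v) = -12*v
1/(H(-3024) + J(623, ((-340 - 289) + 98)/546 - 1325/(-1527))) = 1/(-12*(-3024) + (((-340 - 289) + 98)/546 - 1325/(-1527))) = 1/(36288 + ((-629 + 98)*(1/546) - 1325*(-1/1527))) = 1/(36288 + (-531*1/546 + 1325/1527)) = 1/(36288 + (-177/182 + 1325/1527)) = 1/(36288 - 29129/277914) = 1/(10084914103/277914) = 277914/10084914103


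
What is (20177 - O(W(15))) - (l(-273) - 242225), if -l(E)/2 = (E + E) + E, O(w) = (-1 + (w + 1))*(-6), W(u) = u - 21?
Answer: 260728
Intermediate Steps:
W(u) = -21 + u
O(w) = -6*w (O(w) = (-1 + (1 + w))*(-6) = w*(-6) = -6*w)
l(E) = -6*E (l(E) = -2*((E + E) + E) = -2*(2*E + E) = -6*E)
(20177 - O(W(15))) - (l(-273) - 242225) = (20177 - (-6)*(-21 + 15)) - (-6*(-273) - 242225) = (20177 - (-6)*(-6)) - (1638 - 242225) = (20177 - 1*36) - 1*(-240587) = (20177 - 36) + 240587 = 20141 + 240587 = 260728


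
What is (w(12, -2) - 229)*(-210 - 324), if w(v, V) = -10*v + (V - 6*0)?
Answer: 187434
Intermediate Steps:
w(v, V) = V - 10*v (w(v, V) = -10*v + (V - 1*0) = -10*v + (V + 0) = -10*v + V = V - 10*v)
(w(12, -2) - 229)*(-210 - 324) = ((-2 - 10*12) - 229)*(-210 - 324) = ((-2 - 120) - 229)*(-534) = (-122 - 229)*(-534) = -351*(-534) = 187434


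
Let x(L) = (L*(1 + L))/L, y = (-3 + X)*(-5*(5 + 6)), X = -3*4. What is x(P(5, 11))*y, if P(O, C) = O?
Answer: 4950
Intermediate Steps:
X = -12
y = 825 (y = (-3 - 12)*(-5*(5 + 6)) = -(-75)*11 = -15*(-55) = 825)
x(L) = 1 + L
x(P(5, 11))*y = (1 + 5)*825 = 6*825 = 4950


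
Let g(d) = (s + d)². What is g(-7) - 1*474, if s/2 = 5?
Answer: -465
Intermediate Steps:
s = 10 (s = 2*5 = 10)
g(d) = (10 + d)²
g(-7) - 1*474 = (10 - 7)² - 1*474 = 3² - 474 = 9 - 474 = -465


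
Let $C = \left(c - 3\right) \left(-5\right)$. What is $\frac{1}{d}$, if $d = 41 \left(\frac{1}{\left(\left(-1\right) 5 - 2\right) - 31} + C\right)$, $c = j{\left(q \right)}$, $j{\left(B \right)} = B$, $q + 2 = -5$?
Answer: $\frac{38}{77859} \approx 0.00048806$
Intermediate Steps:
$q = -7$ ($q = -2 - 5 = -7$)
$c = -7$
$C = 50$ ($C = \left(-7 - 3\right) \left(-5\right) = \left(-10\right) \left(-5\right) = 50$)
$d = \frac{77859}{38}$ ($d = 41 \left(\frac{1}{\left(\left(-1\right) 5 - 2\right) - 31} + 50\right) = 41 \left(\frac{1}{\left(-5 - 2\right) - 31} + 50\right) = 41 \left(\frac{1}{-7 - 31} + 50\right) = 41 \left(\frac{1}{-38} + 50\right) = 41 \left(- \frac{1}{38} + 50\right) = 41 \cdot \frac{1899}{38} = \frac{77859}{38} \approx 2048.9$)
$\frac{1}{d} = \frac{1}{\frac{77859}{38}} = \frac{38}{77859}$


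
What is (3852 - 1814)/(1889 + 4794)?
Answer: 2038/6683 ≈ 0.30495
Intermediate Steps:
(3852 - 1814)/(1889 + 4794) = 2038/6683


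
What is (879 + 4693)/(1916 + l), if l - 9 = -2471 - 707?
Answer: -796/179 ≈ -4.4469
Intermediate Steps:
l = -3169 (l = 9 + (-2471 - 707) = 9 - 3178 = -3169)
(879 + 4693)/(1916 + l) = (879 + 4693)/(1916 - 3169) = 5572/(-1253) = 5572*(-1/1253) = -796/179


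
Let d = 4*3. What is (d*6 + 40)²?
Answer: 12544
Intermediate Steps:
d = 12
(d*6 + 40)² = (12*6 + 40)² = (72 + 40)² = 112² = 12544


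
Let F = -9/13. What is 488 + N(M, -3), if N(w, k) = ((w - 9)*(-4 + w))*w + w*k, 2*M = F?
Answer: 8348209/17576 ≈ 474.98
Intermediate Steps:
F = -9/13 (F = -9*1/13 = -9/13 ≈ -0.69231)
M = -9/26 (M = (½)*(-9/13) = -9/26 ≈ -0.34615)
N(w, k) = k*w + w*(-9 + w)*(-4 + w) (N(w, k) = ((-9 + w)*(-4 + w))*w + k*w = w*(-9 + w)*(-4 + w) + k*w = k*w + w*(-9 + w)*(-4 + w))
488 + N(M, -3) = 488 - 9*(36 - 3 + (-9/26)² - 13*(-9/26))/26 = 488 - 9*(36 - 3 + 81/676 + 9/2)/26 = 488 - 9/26*25431/676 = 488 - 228879/17576 = 8348209/17576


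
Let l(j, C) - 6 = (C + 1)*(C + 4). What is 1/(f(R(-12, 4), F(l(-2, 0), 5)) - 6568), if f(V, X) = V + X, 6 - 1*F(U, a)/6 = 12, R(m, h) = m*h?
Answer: -1/6652 ≈ -0.00015033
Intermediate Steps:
l(j, C) = 6 + (1 + C)*(4 + C) (l(j, C) = 6 + (C + 1)*(C + 4) = 6 + (1 + C)*(4 + C))
R(m, h) = h*m
F(U, a) = -36 (F(U, a) = 36 - 6*12 = 36 - 72 = -36)
1/(f(R(-12, 4), F(l(-2, 0), 5)) - 6568) = 1/((4*(-12) - 36) - 6568) = 1/((-48 - 36) - 6568) = 1/(-84 - 6568) = 1/(-6652) = -1/6652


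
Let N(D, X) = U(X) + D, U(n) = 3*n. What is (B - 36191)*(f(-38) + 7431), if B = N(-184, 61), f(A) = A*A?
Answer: -321204000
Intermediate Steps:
f(A) = A**2
N(D, X) = D + 3*X (N(D, X) = 3*X + D = D + 3*X)
B = -1 (B = -184 + 3*61 = -184 + 183 = -1)
(B - 36191)*(f(-38) + 7431) = (-1 - 36191)*((-38)**2 + 7431) = -36192*(1444 + 7431) = -36192*8875 = -321204000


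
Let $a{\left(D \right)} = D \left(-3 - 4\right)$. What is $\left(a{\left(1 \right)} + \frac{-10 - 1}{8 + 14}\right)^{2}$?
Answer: $\frac{225}{4} \approx 56.25$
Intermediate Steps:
$a{\left(D \right)} = - 7 D$ ($a{\left(D \right)} = D \left(-7\right) = - 7 D$)
$\left(a{\left(1 \right)} + \frac{-10 - 1}{8 + 14}\right)^{2} = \left(\left(-7\right) 1 + \frac{-10 - 1}{8 + 14}\right)^{2} = \left(-7 - \frac{11}{22}\right)^{2} = \left(-7 - \frac{1}{2}\right)^{2} = \left(- \frac{15}{2}\right)^{2} = \frac{225}{4}$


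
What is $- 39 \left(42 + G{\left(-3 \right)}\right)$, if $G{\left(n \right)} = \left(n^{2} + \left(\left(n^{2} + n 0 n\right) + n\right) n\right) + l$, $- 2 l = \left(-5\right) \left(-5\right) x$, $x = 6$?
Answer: $1638$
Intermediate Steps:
$l = -75$ ($l = - \frac{\left(-5\right) \left(-5\right) 6}{2} = - \frac{25 \cdot 6}{2} = \left(- \frac{1}{2}\right) 150 = -75$)
$G{\left(n \right)} = -75 + n^{2} + n \left(n + n^{2}\right)$ ($G{\left(n \right)} = \left(n^{2} + \left(\left(n^{2} + n 0 n\right) + n\right) n\right) - 75 = \left(n^{2} + \left(\left(n^{2} + 0 n\right) + n\right) n\right) - 75 = \left(n^{2} + \left(\left(n^{2} + 0\right) + n\right) n\right) - 75 = \left(n^{2} + \left(n^{2} + n\right) n\right) - 75 = \left(n^{2} + \left(n + n^{2}\right) n\right) - 75 = \left(n^{2} + n \left(n + n^{2}\right)\right) - 75 = -75 + n^{2} + n \left(n + n^{2}\right)$)
$- 39 \left(42 + G{\left(-3 \right)}\right) = - 39 \left(42 + \left(-75 + \left(-3\right)^{3} + 2 \left(-3\right)^{2}\right)\right) = - 39 \left(42 - 84\right) = \left(-39\right) \left(-42\right) = 1638$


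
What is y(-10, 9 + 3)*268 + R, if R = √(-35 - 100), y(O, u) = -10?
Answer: -2680 + 3*I*√15 ≈ -2680.0 + 11.619*I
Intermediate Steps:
R = 3*I*√15 (R = √(-135) = 3*I*√15 ≈ 11.619*I)
y(-10, 9 + 3)*268 + R = -10*268 + 3*I*√15 = -2680 + 3*I*√15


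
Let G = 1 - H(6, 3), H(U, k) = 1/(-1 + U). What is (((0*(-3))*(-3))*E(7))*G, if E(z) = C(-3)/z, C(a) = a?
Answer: 0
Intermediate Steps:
E(z) = -3/z
G = ⅘ (G = 1 - 1/(-1 + 6) = 1 - 1/5 = 1 - 1*⅕ = 1 - ⅕ = ⅘ ≈ 0.80000)
(((0*(-3))*(-3))*E(7))*G = (((0*(-3))*(-3))*(-3/7))*(⅘) = ((0*(-3))*(-3*⅐))*(⅘) = (0*(-3/7))*(⅘) = 0*(⅘) = 0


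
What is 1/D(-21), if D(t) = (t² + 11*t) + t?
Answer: 1/189 ≈ 0.0052910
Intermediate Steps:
D(t) = t² + 12*t
1/D(-21) = 1/(-21*(12 - 21)) = 1/(-21*(-9)) = 1/189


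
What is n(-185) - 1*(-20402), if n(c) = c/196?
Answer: 3998607/196 ≈ 20401.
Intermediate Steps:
n(c) = c/196 (n(c) = c*(1/196) = c/196)
n(-185) - 1*(-20402) = (1/196)*(-185) - 1*(-20402) = -185/196 + 20402 = 3998607/196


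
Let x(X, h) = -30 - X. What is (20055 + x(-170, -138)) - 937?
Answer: 19258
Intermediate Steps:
(20055 + x(-170, -138)) - 937 = (20055 + (-30 - 1*(-170))) - 937 = (20055 + (-30 + 170)) - 937 = (20055 + 140) - 937 = 20195 - 937 = 19258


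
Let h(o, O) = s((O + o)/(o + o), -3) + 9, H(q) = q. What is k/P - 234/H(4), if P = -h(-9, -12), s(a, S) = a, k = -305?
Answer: -57/2 ≈ -28.500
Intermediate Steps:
h(o, O) = 9 + (O + o)/(2*o) (h(o, O) = (O + o)/(o + o) + 9 = (O + o)/((2*o)) + 9 = (O + o)*(1/(2*o)) + 9 = (O + o)/(2*o) + 9 = 9 + (O + o)/(2*o))
P = -61/6 (P = -(-12 + 19*(-9))/(2*(-9)) = -(-1)*(-12 - 171)/(2*9) = -(-1)*(-183)/(2*9) = -1*61/6 = -61/6 ≈ -10.167)
k/P - 234/H(4) = -305/(-61/6) - 234/4 = -305*(-6/61) - 234*¼ = 30 - 117/2 = -57/2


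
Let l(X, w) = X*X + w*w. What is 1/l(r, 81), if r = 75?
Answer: 1/12186 ≈ 8.2061e-5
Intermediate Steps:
l(X, w) = X² + w²
1/l(r, 81) = 1/(75² + 81²) = 1/(5625 + 6561) = 1/12186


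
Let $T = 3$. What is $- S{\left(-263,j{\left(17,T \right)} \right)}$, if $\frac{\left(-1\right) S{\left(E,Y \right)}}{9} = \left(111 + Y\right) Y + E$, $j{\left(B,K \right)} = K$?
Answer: $711$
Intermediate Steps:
$S{\left(E,Y \right)} = - 9 E - 9 Y \left(111 + Y\right)$ ($S{\left(E,Y \right)} = - 9 \left(\left(111 + Y\right) Y + E\right) = - 9 \left(Y \left(111 + Y\right) + E\right) = - 9 \left(E + Y \left(111 + Y\right)\right) = - 9 E - 9 Y \left(111 + Y\right)$)
$- S{\left(-263,j{\left(17,T \right)} \right)} = - (\left(-999\right) 3 - -2367 - 9 \cdot 3^{2}) = - (-2997 + 2367 - 81) = \left(-1\right) \left(-711\right) = 711$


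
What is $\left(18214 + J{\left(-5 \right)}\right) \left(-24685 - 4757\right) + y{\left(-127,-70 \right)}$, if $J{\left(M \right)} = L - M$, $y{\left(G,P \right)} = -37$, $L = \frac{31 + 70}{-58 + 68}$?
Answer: $- \frac{2683505996}{5} \approx -5.367 \cdot 10^{8}$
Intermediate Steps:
$L = \frac{101}{10} \approx 10.1$
$J{\left(M \right)} = \frac{101}{10} - M$
$\left(18214 + J{\left(-5 \right)}\right) \left(-24685 - 4757\right) + y{\left(-127,-70 \right)} = \left(18214 + \left(\frac{101}{10} - -5\right)\right) \left(-24685 - 4757\right) - 37 = \left(18214 + \left(\frac{101}{10} + 5\right)\right) \left(-29442\right) - 37 = \left(18214 + \frac{151}{10}\right) \left(-29442\right) - 37 = \frac{182291}{10} \left(-29442\right) - 37 = - \frac{2683505811}{5} - 37 = - \frac{2683505996}{5}$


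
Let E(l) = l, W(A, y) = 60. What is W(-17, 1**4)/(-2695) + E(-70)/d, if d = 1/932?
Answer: -35164372/539 ≈ -65240.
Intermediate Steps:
d = 1/932 ≈ 0.0010730
W(-17, 1**4)/(-2695) + E(-70)/d = 60/(-2695) - 70/1/932 = 60*(-1/2695) - 70*932 = -12/539 - 65240 = -35164372/539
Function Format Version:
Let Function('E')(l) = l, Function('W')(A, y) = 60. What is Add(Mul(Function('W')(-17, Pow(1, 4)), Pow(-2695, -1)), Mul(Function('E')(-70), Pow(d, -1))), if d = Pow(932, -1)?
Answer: Rational(-35164372, 539) ≈ -65240.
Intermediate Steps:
d = Rational(1, 932) ≈ 0.0010730
Add(Mul(Function('W')(-17, Pow(1, 4)), Pow(-2695, -1)), Mul(Function('E')(-70), Pow(d, -1))) = Add(Mul(60, Pow(-2695, -1)), Mul(-70, Pow(Rational(1, 932), -1))) = Add(Mul(60, Rational(-1, 2695)), Mul(-70, 932)) = Add(Rational(-12, 539), -65240) = Rational(-35164372, 539)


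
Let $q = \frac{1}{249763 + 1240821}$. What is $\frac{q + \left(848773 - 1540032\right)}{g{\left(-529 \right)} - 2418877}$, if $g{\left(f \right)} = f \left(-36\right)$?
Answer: $\frac{1030379605255}{3577152672472} \approx 0.28804$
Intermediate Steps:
$g{\left(f \right)} = - 36 f$
$q = \frac{1}{1490584} \approx 6.7088 \cdot 10^{-7}$
$\frac{q + \left(848773 - 1540032\right)}{g{\left(-529 \right)} - 2418877} = \frac{\frac{1}{1490584} + \left(848773 - 1540032\right)}{\left(-36\right) \left(-529\right) - 2418877} = \frac{\frac{1}{1490584} - 691259}{19044 - 2418877} = - \frac{1030379605255}{1490584 \left(-2399833\right)} = \left(- \frac{1030379605255}{1490584}\right) \left(- \frac{1}{2399833}\right) = \frac{1030379605255}{3577152672472}$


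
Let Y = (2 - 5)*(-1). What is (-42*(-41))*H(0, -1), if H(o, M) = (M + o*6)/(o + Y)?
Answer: -574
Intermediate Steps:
Y = 3 (Y = -3*(-1) = 3)
H(o, M) = (M + 6*o)/(3 + o) (H(o, M) = (M + o*6)/(o + 3) = (M + 6*o)/(3 + o))
(-42*(-41))*H(0, -1) = (-42*(-41))*((-1 + 6*0)/(3 + 0)) = 1722*((-1 + 0)/3) = 1722*((⅓)*(-1)) = 1722*(-⅓) = -574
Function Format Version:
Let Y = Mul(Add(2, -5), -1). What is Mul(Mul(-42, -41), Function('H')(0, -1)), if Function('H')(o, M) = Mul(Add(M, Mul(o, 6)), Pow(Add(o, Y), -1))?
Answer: -574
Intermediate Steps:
Y = 3 (Y = Mul(-3, -1) = 3)
Function('H')(o, M) = Mul(Pow(Add(3, o), -1), Add(M, Mul(6, o))) (Function('H')(o, M) = Mul(Add(M, Mul(o, 6)), Pow(Add(o, 3), -1)) = Mul(Add(M, Mul(6, o)), Pow(Add(3, o), -1)) = Mul(Pow(Add(3, o), -1), Add(M, Mul(6, o))))
Mul(Mul(-42, -41), Function('H')(0, -1)) = Mul(Mul(-42, -41), Mul(Pow(Add(3, 0), -1), Add(-1, Mul(6, 0)))) = Mul(1722, Mul(Pow(3, -1), Add(-1, 0))) = Mul(1722, Mul(Rational(1, 3), -1)) = Mul(1722, Rational(-1, 3)) = -574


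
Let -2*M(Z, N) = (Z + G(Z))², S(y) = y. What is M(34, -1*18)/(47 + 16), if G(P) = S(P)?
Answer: -2312/63 ≈ -36.698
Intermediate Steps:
G(P) = P
M(Z, N) = -2*Z² (M(Z, N) = -(Z + Z)²/2 = -4*Z²/2 = -2*Z²)
M(34, -1*18)/(47 + 16) = (-2*34²)/(47 + 16) = -2*1156/63 = -2312*1/63 = -2312/63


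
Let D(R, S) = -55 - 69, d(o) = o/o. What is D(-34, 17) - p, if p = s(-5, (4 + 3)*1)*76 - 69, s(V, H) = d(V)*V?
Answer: 325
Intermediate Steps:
d(o) = 1
D(R, S) = -124
s(V, H) = V (s(V, H) = 1*V = V)
p = -449 (p = -5*76 - 69 = -380 - 69 = -449)
D(-34, 17) - p = -124 - 1*(-449) = -124 + 449 = 325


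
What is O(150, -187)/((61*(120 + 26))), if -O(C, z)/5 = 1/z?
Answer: 5/1665422 ≈ 3.0022e-6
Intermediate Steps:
O(C, z) = -5/z
O(150, -187)/((61*(120 + 26))) = (-5/(-187))/((61*(120 + 26))) = (-5*(-1/187))/((61*146)) = (5/187)/8906 = (5/187)*(1/8906) = 5/1665422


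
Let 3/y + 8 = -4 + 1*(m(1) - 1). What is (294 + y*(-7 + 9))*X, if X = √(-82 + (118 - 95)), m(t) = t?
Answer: 587*I*√59/2 ≈ 2254.4*I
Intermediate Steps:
X = I*√59 (X = √(-82 + 23) = √(-59) = I*√59 ≈ 7.6811*I)
y = -¼ (y = 3/(-8 + (-4 + 1*(1 - 1))) = 3/(-8 + (-4 + 1*0)) = 3/(-8 + (-4 + 0)) = 3/(-8 - 4) = 3/(-12) = 3*(-1/12) = -¼ ≈ -0.25000)
(294 + y*(-7 + 9))*X = (294 - (-7 + 9)/4)*(I*√59) = (294 - ¼*2)*(I*√59) = (294 - ½)*(I*√59) = 587*(I*√59)/2 = 587*I*√59/2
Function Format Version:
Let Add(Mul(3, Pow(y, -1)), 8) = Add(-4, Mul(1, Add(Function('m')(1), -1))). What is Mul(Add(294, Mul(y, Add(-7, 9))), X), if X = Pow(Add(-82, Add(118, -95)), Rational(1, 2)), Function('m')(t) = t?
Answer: Mul(Rational(587, 2), I, Pow(59, Rational(1, 2))) ≈ Mul(2254.4, I)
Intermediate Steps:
X = Mul(I, Pow(59, Rational(1, 2))) (X = Pow(Add(-82, 23), Rational(1, 2)) = Pow(-59, Rational(1, 2)) = Mul(I, Pow(59, Rational(1, 2))) ≈ Mul(7.6811, I))
y = Rational(-1, 4) (y = Mul(3, Pow(Add(-8, Add(-4, Mul(1, Add(1, -1)))), -1)) = Mul(3, Pow(Add(-8, Add(-4, Mul(1, 0))), -1)) = Mul(3, Pow(Add(-8, Add(-4, 0)), -1)) = Mul(3, Pow(Add(-8, -4), -1)) = Mul(3, Pow(-12, -1)) = Mul(3, Rational(-1, 12)) = Rational(-1, 4) ≈ -0.25000)
Mul(Add(294, Mul(y, Add(-7, 9))), X) = Mul(Add(294, Mul(Rational(-1, 4), Add(-7, 9))), Mul(I, Pow(59, Rational(1, 2)))) = Mul(Add(294, Mul(Rational(-1, 4), 2)), Mul(I, Pow(59, Rational(1, 2)))) = Mul(Add(294, Rational(-1, 2)), Mul(I, Pow(59, Rational(1, 2)))) = Mul(Rational(587, 2), Mul(I, Pow(59, Rational(1, 2)))) = Mul(Rational(587, 2), I, Pow(59, Rational(1, 2)))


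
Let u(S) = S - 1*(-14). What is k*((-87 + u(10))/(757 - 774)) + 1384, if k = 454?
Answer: 52130/17 ≈ 3066.5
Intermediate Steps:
u(S) = 14 + S (u(S) = S + 14 = 14 + S)
k*((-87 + u(10))/(757 - 774)) + 1384 = 454*((-87 + (14 + 10))/(757 - 774)) + 1384 = 454*((-87 + 24)/(-17)) + 1384 = 454*(-63*(-1/17)) + 1384 = 454*(63/17) + 1384 = 28602/17 + 1384 = 52130/17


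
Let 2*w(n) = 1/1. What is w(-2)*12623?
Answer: 12623/2 ≈ 6311.5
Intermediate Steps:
w(n) = 1/2 (w(n) = (1/2)/1 = (1/2)*1 = 1/2)
w(-2)*12623 = (1/2)*12623 = 12623/2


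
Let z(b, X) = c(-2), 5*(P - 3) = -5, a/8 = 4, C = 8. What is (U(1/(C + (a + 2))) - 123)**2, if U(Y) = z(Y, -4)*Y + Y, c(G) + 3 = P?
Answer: 15129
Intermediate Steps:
a = 32 (a = 8*4 = 32)
P = 2 (P = 3 + (1/5)*(-5) = 3 - 1 = 2)
c(G) = -1 (c(G) = -3 + 2 = -1)
z(b, X) = -1
U(Y) = 0 (U(Y) = -Y + Y = 0)
(U(1/(C + (a + 2))) - 123)**2 = (0 - 123)**2 = (-123)**2 = 15129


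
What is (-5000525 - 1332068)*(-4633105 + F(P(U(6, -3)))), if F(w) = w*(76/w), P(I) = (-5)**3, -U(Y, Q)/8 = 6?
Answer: 29339087014197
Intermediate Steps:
U(Y, Q) = -48 (U(Y, Q) = -8*6 = -48)
P(I) = -125
F(w) = 76
(-5000525 - 1332068)*(-4633105 + F(P(U(6, -3)))) = (-5000525 - 1332068)*(-4633105 + 76) = -6332593*(-4633029) = 29339087014197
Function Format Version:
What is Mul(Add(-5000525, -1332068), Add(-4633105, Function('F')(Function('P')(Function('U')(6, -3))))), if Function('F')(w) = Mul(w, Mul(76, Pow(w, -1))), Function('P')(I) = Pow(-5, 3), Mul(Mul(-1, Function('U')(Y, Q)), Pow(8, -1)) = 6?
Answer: 29339087014197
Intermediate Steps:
Function('U')(Y, Q) = -48 (Function('U')(Y, Q) = Mul(-8, 6) = -48)
Function('P')(I) = -125
Function('F')(w) = 76
Mul(Add(-5000525, -1332068), Add(-4633105, Function('F')(Function('P')(Function('U')(6, -3))))) = Mul(Add(-5000525, -1332068), Add(-4633105, 76)) = Mul(-6332593, -4633029) = 29339087014197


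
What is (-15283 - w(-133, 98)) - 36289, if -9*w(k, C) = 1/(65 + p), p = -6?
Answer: -27384731/531 ≈ -51572.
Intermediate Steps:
w(k, C) = -1/531 (w(k, C) = -1/(9*(65 - 6)) = -⅑/59 = -⅑*1/59 = -1/531)
(-15283 - w(-133, 98)) - 36289 = (-15283 - 1*(-1/531)) - 36289 = (-15283 + 1/531) - 36289 = -8115272/531 - 36289 = -27384731/531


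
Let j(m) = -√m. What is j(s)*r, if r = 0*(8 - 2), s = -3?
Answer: 0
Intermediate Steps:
r = 0 (r = 0*6 = 0)
j(s)*r = -√(-3)*0 = -I*√3*0 = 0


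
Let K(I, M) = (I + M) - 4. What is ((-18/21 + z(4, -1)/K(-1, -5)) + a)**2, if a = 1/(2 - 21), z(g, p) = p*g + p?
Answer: 11881/70756 ≈ 0.16792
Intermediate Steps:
K(I, M) = -4 + I + M
z(g, p) = p + g*p (z(g, p) = g*p + p = p + g*p)
a = -1/19 (a = 1/(-19) = -1/19 ≈ -0.052632)
((-18/21 + z(4, -1)/K(-1, -5)) + a)**2 = ((-18/21 + (-(1 + 4))/(-4 - 1 - 5)) - 1/19)**2 = ((-18*1/21 - 1*5/(-10)) - 1/19)**2 = ((-6/7 - 5*(-1/10)) - 1/19)**2 = ((-6/7 + 1/2) - 1/19)**2 = (-5/14 - 1/19)**2 = (-109/266)**2 = 11881/70756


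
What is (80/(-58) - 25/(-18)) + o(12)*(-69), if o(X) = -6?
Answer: 216113/522 ≈ 414.01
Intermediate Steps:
(80/(-58) - 25/(-18)) + o(12)*(-69) = (80/(-58) - 25/(-18)) - 6*(-69) = (80*(-1/58) - 25*(-1/18)) + 414 = (-40/29 + 25/18) + 414 = 5/522 + 414 = 216113/522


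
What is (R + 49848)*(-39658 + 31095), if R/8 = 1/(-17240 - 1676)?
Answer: -2018566179970/4729 ≈ -4.2685e+8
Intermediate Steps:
R = -2/4729 (R = 8/(-17240 - 1676) = 8/(-18916) = 8*(-1/18916) = -2/4729 ≈ -0.00042292)
(R + 49848)*(-39658 + 31095) = (-2/4729 + 49848)*(-39658 + 31095) = (235731190/4729)*(-8563) = -2018566179970/4729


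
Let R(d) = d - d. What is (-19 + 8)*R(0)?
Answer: 0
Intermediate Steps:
R(d) = 0
(-19 + 8)*R(0) = (-19 + 8)*0 = -11*0 = 0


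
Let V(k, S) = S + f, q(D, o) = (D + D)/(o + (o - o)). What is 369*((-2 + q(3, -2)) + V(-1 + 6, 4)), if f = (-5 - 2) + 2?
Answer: -2214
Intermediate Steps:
f = -5 (f = -7 + 2 = -5)
q(D, o) = 2*D/o (q(D, o) = (2*D)/(o + 0) = (2*D)/o = 2*D/o)
V(k, S) = -5 + S (V(k, S) = S - 5 = -5 + S)
369*((-2 + q(3, -2)) + V(-1 + 6, 4)) = 369*((-2 + 2*3/(-2)) + (-5 + 4)) = 369*((-2 + 2*3*(-½)) - 1) = 369*((-2 - 3) - 1) = 369*(-5 - 1) = 369*(-6) = -2214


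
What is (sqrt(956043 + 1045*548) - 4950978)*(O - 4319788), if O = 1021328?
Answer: 16330602893880 - 3298460*sqrt(1528703) ≈ 1.6327e+13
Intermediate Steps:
(sqrt(956043 + 1045*548) - 4950978)*(O - 4319788) = (sqrt(956043 + 1045*548) - 4950978)*(1021328 - 4319788) = (sqrt(956043 + 572660) - 4950978)*(-3298460) = (sqrt(1528703) - 4950978)*(-3298460) = (-4950978 + sqrt(1528703))*(-3298460) = 16330602893880 - 3298460*sqrt(1528703)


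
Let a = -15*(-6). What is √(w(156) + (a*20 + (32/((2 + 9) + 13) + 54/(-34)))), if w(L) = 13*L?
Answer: √9955965/51 ≈ 61.869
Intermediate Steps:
a = 90
√(w(156) + (a*20 + (32/((2 + 9) + 13) + 54/(-34)))) = √(13*156 + (90*20 + (32/((2 + 9) + 13) + 54/(-34)))) = √(2028 + (1800 + (32/(11 + 13) + 54*(-1/34)))) = √(2028 + (1800 + (32/24 - 27/17))) = √(2028 + (1800 + (32*(1/24) - 27/17))) = √(2028 + (1800 + (4/3 - 27/17))) = √(2028 + (1800 - 13/51)) = √(2028 + 91787/51) = √(195215/51) = √9955965/51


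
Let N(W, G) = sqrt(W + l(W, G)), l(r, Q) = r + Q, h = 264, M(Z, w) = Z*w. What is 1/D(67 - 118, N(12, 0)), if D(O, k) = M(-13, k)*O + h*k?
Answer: sqrt(6)/11124 ≈ 0.00022020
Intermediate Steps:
l(r, Q) = Q + r
N(W, G) = sqrt(G + 2*W) (N(W, G) = sqrt(W + (G + W)) = sqrt(G + 2*W))
D(O, k) = 264*k - 13*O*k (D(O, k) = (-13*k)*O + 264*k = -13*O*k + 264*k = 264*k - 13*O*k)
1/D(67 - 118, N(12, 0)) = 1/(sqrt(0 + 2*12)*(264 - 13*(67 - 118))) = 1/(sqrt(0 + 24)*(264 - 13*(-51))) = 1/(sqrt(24)*(264 + 663)) = 1/((2*sqrt(6))*927) = 1/(1854*sqrt(6)) = sqrt(6)/11124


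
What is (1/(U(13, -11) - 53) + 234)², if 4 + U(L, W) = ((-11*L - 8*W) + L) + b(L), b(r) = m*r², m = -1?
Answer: 3932669521/71824 ≈ 54754.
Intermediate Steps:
b(r) = -r²
U(L, W) = -4 - L² - 10*L - 8*W (U(L, W) = -4 + (((-11*L - 8*W) + L) - L²) = -4 + ((-10*L - 8*W) - L²) = -4 + (-L² - 10*L - 8*W) = -4 - L² - 10*L - 8*W)
(1/(U(13, -11) - 53) + 234)² = (1/((-4 - 1*13² - 10*13 - 8*(-11)) - 53) + 234)² = (1/((-4 - 1*169 - 130 + 88) - 53) + 234)² = (1/((-4 - 169 - 130 + 88) - 53) + 234)² = (1/(-215 - 53) + 234)² = (1/(-268) + 234)² = (-1/268 + 234)² = (62711/268)² = 3932669521/71824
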